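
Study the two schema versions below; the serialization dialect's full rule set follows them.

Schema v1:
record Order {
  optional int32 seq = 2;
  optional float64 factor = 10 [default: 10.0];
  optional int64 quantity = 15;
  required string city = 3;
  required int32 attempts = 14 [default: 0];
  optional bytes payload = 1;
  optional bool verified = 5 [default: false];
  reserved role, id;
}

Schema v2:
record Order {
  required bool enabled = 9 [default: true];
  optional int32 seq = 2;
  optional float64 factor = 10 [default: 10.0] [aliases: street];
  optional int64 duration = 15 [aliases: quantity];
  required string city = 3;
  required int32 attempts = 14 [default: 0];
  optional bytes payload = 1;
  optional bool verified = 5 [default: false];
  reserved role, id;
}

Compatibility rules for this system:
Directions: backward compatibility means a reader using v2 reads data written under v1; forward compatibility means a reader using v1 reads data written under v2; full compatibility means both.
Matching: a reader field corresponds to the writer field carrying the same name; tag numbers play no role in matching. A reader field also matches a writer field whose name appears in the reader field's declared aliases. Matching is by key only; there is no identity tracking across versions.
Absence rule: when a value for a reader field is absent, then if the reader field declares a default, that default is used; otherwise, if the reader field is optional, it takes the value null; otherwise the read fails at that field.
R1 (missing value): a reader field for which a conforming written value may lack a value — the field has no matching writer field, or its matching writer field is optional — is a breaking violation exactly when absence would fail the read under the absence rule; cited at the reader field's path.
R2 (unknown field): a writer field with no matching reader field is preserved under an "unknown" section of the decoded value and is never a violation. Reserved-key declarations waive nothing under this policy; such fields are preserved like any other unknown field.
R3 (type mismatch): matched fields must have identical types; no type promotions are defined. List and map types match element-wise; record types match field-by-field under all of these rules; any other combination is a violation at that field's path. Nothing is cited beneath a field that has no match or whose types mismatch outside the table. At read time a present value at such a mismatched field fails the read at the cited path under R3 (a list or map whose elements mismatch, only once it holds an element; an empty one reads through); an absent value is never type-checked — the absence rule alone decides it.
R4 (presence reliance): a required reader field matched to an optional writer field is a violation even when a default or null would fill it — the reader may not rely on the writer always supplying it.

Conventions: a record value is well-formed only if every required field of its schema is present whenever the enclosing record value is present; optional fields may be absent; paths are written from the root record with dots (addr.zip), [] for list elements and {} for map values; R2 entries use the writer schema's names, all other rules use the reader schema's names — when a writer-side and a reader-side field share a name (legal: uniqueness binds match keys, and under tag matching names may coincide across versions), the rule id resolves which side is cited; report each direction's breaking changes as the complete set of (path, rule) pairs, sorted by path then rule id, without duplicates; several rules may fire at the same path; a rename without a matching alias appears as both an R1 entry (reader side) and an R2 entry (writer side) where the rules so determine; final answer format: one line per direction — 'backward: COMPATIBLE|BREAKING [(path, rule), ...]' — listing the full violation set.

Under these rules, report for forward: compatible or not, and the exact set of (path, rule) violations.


the writer's type comes first in each Order pair
forward on Order — v1 reading data written by v2:
  writer optional, int32 -> int32: reader seq maps from writer seq
  writer optional, float64 -> float64: reader factor maps from writer factor
  quantity: no writer-side match
  writer required, string -> string: reader city maps from writer city
  writer required, int32 -> int32: reader attempts maps from writer attempts
  writer optional, bytes -> bytes: reader payload maps from writer payload
  writer optional, bool -> bool: reader verified maps from writer verified
  leftover writer field: enabled
  leftover writer field: duration
  => forward: COMPATIBLE
the other Order changes do not affect what is asked:
  added field enabled to record Order: required bool, tag 9, default true (in v2 it sits immediately before seq) -> inert for the asked Order verdict: nothing fires
  renamed field quantity to duration in record Order (alias quantity declared on the renamed field) -> inert for the asked Order verdict: nothing fires

forward: COMPATIBLE []


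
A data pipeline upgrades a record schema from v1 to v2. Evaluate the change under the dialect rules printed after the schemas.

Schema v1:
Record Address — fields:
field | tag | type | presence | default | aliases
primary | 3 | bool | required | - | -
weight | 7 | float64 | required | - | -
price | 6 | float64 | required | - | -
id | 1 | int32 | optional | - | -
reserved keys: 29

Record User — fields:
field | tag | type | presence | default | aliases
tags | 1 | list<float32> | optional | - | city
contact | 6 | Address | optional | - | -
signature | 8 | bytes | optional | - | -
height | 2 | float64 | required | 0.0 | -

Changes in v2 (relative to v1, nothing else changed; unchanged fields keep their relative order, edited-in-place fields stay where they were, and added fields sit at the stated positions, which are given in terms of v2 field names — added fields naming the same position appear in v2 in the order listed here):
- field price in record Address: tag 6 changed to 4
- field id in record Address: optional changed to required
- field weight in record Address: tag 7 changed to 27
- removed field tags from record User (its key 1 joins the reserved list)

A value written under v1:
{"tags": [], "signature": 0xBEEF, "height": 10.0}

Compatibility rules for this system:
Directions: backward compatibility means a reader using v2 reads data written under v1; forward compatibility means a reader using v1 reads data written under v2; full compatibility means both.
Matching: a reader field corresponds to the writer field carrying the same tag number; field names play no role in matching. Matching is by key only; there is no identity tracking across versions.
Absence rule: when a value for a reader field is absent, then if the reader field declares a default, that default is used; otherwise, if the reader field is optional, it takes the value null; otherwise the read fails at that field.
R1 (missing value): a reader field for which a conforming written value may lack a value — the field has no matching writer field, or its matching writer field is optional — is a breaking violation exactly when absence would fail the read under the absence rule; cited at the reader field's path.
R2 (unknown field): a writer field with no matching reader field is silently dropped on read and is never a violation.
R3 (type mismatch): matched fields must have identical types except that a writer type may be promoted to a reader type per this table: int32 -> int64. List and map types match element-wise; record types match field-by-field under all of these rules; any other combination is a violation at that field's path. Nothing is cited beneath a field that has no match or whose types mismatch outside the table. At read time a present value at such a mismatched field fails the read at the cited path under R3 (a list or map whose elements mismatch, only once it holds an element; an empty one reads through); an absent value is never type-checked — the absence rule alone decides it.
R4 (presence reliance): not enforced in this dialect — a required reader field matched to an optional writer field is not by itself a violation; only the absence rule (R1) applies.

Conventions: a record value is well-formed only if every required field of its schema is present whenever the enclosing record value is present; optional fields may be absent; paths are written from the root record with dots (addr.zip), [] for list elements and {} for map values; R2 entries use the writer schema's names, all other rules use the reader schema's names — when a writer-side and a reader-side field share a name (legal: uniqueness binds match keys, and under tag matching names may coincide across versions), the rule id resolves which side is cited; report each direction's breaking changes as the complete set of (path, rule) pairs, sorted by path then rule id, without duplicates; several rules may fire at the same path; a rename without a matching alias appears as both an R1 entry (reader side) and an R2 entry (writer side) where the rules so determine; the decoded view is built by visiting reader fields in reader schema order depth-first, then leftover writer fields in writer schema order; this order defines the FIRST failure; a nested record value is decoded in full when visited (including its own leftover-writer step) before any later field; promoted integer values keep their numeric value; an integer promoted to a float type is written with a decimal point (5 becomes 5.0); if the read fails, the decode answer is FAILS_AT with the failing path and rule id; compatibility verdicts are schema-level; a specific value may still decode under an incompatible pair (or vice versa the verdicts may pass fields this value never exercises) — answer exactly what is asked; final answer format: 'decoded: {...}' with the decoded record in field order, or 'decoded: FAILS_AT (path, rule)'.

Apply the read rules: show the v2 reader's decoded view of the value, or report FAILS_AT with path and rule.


decoded: {"contact": null, "signature": 0xBEEF, "height": 10.0}

arrows below run writer -> reader for User
decoding the User value with the v2 reader:
  contact := null (absent, optional -> null)
  signature := 0xBEEF
  height := 10.0
  writer tags: unknown -> dropped
  => decoded: {"contact": null, "signature": 0xBEEF, "height": 10.0}
the other User changes do not affect what is asked:
  field price in record Address: tag 6 changed to 4 -> a verdict-level change on User — the shown value reads the same
  field id in record Address: optional changed to required -> a verdict-level change on User — the shown value reads the same
  field weight in record Address: tag 7 changed to 27 -> a verdict-level change on User — the shown value reads the same


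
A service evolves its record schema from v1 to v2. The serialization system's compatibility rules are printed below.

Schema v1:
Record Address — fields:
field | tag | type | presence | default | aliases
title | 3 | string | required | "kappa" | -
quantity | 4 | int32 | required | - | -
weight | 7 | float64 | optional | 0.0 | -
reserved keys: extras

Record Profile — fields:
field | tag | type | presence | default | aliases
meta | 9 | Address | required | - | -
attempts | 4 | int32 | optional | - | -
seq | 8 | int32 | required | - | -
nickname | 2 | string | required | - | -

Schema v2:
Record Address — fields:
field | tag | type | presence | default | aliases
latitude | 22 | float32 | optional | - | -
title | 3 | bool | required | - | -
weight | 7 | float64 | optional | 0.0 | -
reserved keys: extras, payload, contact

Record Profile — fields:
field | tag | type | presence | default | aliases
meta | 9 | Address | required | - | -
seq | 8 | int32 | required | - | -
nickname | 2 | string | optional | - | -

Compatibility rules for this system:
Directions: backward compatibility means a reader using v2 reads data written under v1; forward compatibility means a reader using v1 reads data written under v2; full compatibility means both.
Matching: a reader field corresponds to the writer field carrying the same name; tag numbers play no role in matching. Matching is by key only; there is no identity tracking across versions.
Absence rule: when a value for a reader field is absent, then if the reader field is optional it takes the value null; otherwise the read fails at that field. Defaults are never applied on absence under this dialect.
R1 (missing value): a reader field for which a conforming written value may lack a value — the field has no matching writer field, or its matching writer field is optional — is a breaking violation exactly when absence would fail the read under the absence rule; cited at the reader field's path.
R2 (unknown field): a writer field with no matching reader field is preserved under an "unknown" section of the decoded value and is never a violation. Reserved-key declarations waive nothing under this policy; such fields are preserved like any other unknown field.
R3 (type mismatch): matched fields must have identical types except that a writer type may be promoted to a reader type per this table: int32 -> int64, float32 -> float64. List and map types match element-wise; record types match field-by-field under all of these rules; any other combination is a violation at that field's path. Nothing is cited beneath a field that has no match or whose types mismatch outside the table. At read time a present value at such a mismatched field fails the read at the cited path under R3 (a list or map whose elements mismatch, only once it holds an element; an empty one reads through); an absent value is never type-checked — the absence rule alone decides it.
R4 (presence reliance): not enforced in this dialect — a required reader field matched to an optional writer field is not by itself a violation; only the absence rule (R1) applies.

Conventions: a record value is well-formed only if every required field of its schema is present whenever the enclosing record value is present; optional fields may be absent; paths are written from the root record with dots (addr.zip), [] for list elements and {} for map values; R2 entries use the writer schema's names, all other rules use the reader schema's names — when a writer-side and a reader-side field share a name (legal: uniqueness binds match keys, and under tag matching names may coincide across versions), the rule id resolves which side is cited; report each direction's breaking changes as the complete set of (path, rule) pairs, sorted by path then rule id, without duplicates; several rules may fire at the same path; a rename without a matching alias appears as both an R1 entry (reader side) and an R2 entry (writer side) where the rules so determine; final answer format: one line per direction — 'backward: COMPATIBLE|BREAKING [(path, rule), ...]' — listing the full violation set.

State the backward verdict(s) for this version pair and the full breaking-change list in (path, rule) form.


backward: BREAKING [(meta.title, R3)]

the writer's type comes first in each Profile pair
backward analysis of Profile with v2 as reader and v1 as writer:
  meta: paired with writer meta (Address -> Address; writer required)
  seq: paired with writer seq (int32 -> int32; writer required)
  nickname: paired with writer nickname (string -> string; writer required)
  writer field attempts has no reader counterpart
  no writer field matches reader meta.latitude
  meta.title: paired with writer meta.title (string -> bool; writer required)
  meta.weight: paired with writer meta.weight (float64 -> float64; writer optional)
  writer field meta.quantity has no reader counterpart
  breaking: (meta.title, R3)
  => backward verdict for Profile: BREAKING, 1 violation(s)
diffs on Profile not affecting the asked answer:
  removed field attempts from record Profile -> triggers nothing under Profile's printed rules — same verdict
  removed field quantity from record Address -> matters only for Profile's forward compatibility — outside the asked direction
  added field latitude to record Address: optional float32, tag 22 (in v2 it sits immediately before title) -> triggers nothing under Profile's printed rules — same verdict
  field nickname in record Profile: required changed to optional -> matters only for Profile's forward compatibility — outside the asked direction


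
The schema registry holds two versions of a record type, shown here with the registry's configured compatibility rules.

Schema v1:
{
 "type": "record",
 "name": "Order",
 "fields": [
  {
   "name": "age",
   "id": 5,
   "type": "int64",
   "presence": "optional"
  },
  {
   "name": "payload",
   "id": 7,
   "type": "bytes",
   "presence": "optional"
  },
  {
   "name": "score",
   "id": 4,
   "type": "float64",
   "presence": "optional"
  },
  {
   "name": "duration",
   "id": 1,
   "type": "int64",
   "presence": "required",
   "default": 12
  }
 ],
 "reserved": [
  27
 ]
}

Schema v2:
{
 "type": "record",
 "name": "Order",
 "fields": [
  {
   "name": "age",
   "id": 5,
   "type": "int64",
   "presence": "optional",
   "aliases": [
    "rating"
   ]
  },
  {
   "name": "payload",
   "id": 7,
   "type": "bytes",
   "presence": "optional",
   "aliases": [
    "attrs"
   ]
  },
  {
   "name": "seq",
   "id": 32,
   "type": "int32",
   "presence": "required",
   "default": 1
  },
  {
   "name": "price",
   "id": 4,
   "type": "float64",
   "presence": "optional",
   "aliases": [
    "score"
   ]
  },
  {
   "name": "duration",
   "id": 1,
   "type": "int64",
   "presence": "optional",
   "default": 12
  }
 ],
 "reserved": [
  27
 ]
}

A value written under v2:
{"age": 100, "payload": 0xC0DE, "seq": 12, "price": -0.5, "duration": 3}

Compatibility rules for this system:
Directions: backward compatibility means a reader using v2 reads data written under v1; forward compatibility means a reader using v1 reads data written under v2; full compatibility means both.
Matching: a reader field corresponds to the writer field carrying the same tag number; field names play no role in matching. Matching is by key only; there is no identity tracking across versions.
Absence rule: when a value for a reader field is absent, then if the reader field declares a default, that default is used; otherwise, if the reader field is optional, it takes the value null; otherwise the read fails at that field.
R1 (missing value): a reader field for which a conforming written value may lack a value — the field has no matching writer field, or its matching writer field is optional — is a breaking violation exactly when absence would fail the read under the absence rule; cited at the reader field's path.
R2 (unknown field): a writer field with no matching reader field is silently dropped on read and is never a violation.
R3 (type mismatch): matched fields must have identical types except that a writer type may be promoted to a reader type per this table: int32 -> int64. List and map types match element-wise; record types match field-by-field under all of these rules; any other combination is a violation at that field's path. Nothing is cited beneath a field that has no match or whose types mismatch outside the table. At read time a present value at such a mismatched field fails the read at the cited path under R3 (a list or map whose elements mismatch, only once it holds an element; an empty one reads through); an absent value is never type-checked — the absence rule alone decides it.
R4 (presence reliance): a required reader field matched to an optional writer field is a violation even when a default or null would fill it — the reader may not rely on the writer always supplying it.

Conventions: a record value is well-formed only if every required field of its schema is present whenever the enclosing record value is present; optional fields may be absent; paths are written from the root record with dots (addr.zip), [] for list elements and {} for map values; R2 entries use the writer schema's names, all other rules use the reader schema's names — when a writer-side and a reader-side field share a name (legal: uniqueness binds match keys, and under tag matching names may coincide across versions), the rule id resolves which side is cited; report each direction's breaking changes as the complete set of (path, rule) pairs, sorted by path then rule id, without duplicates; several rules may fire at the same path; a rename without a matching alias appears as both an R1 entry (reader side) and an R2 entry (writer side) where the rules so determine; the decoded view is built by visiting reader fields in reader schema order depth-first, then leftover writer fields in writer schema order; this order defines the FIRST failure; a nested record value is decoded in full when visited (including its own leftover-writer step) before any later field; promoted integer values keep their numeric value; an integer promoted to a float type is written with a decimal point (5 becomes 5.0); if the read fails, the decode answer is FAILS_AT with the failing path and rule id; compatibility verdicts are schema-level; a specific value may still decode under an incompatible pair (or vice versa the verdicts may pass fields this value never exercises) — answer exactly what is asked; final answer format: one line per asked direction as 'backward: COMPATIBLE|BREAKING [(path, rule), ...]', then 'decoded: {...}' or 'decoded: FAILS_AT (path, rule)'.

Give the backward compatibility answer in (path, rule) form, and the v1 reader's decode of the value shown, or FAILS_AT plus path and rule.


backward: COMPATIBLE []; decoded: {"age": 100, "payload": 0xC0DE, "score": -0.5, "duration": 3}

arrows below run writer -> reader for Order
backward on Order — v2 reading data written by v1:
  age: int64 -> int64, writer optional; from age
  payload: bytes -> bytes, writer optional; from payload
  seq: no writer-side match
  price: float64 -> float64, writer optional; from score
  duration: int64 -> int64, writer required; from duration
  => no violations; backward on Order: COMPATIBLE
decode (reader v1):
  age := 100
  payload := 0xC0DE
  score := -0.5 (from writer price)
  duration := 3
  writer seq: unmatched, discarded
  => decoded: {"age": 100, "payload": 0xC0DE, "score": -0.5, "duration": 3}
checking off the Order differences that do not matter here:
  renamed field score to price in record Order (alias score declared on the renamed field) -> triggers nothing under Order's printed rules — same verdict
  added field seq to record Order: required int32, tag 32, default 1 (in v2 it sits immediately before price) -> triggers nothing under Order's printed rules — same verdict
  field duration in record Order: required changed to optional -> its effect on Order is confined to the forward direction, not asked


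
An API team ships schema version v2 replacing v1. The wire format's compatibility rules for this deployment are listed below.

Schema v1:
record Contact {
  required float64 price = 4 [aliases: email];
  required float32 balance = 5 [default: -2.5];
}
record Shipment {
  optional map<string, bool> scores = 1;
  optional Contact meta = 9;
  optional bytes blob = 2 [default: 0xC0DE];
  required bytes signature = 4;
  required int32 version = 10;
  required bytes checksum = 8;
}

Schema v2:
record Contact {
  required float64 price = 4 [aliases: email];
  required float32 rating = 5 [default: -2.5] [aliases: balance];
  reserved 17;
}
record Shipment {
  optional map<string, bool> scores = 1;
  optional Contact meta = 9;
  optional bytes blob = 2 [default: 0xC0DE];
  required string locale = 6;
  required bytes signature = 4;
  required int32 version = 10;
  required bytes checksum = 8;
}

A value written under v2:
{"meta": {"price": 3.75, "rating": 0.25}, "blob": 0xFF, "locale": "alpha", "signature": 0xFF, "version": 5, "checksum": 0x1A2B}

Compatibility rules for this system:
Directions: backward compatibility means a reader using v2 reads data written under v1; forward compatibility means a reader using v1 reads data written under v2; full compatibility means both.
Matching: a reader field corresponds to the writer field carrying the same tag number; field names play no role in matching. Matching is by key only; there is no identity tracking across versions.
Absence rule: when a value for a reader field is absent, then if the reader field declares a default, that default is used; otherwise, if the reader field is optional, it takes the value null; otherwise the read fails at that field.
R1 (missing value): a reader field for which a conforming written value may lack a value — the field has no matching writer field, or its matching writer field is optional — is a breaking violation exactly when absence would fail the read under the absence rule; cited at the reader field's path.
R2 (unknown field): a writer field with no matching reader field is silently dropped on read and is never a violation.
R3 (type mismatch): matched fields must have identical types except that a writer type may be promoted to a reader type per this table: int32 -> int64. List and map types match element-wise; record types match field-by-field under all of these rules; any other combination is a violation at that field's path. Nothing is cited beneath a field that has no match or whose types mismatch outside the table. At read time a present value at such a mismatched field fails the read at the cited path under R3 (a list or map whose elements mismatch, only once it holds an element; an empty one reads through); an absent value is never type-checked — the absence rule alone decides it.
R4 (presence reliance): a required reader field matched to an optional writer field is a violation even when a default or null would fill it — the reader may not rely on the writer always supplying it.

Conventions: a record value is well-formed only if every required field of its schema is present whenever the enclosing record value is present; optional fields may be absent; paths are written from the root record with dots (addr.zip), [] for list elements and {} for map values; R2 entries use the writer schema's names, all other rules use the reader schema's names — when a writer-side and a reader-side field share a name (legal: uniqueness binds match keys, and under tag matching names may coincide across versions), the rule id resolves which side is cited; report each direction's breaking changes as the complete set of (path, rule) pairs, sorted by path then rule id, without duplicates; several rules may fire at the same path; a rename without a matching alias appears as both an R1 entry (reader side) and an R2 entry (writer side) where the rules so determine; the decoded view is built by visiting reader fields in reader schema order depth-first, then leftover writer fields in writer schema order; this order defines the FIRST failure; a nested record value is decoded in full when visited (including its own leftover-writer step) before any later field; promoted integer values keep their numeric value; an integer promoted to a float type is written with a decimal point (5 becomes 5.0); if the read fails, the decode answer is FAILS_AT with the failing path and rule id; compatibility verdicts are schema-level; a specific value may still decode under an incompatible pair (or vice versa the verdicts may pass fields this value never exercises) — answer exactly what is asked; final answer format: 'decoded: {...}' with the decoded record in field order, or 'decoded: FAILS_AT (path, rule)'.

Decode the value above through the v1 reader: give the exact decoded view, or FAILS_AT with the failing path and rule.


in Shipment below, arrows point writer -> reader
decode (reader v1):
  scores := null (not supplied -> null)
  meta.price := 3.75
  meta.balance := 0.25 (from writer rating)
  blob := 0xFF
  signature := 0xFF
  version := 5
  checksum := 0x1A2B
  writer locale: unmatched, discarded
  => decoded: {"scores": null, "meta": {"price": 3.75, "balance": 0.25}, "blob": 0xFF, "signature": 0xFF, "version": 5, "checksum": 0x1A2B}
ruling out the remaining Shipment differences:
  renamed field balance to rating in record Contact (alias balance declared on the renamed field) -> no rule fires on it and the decoded Shipment view is identical with or without it
  added field locale to record Shipment: required string, tag 6 (in v2 it sits immediately before signature) -> affects the rule determinations only; this particular Shipment value decodes identically

decoded: {"scores": null, "meta": {"price": 3.75, "balance": 0.25}, "blob": 0xFF, "signature": 0xFF, "version": 5, "checksum": 0x1A2B}


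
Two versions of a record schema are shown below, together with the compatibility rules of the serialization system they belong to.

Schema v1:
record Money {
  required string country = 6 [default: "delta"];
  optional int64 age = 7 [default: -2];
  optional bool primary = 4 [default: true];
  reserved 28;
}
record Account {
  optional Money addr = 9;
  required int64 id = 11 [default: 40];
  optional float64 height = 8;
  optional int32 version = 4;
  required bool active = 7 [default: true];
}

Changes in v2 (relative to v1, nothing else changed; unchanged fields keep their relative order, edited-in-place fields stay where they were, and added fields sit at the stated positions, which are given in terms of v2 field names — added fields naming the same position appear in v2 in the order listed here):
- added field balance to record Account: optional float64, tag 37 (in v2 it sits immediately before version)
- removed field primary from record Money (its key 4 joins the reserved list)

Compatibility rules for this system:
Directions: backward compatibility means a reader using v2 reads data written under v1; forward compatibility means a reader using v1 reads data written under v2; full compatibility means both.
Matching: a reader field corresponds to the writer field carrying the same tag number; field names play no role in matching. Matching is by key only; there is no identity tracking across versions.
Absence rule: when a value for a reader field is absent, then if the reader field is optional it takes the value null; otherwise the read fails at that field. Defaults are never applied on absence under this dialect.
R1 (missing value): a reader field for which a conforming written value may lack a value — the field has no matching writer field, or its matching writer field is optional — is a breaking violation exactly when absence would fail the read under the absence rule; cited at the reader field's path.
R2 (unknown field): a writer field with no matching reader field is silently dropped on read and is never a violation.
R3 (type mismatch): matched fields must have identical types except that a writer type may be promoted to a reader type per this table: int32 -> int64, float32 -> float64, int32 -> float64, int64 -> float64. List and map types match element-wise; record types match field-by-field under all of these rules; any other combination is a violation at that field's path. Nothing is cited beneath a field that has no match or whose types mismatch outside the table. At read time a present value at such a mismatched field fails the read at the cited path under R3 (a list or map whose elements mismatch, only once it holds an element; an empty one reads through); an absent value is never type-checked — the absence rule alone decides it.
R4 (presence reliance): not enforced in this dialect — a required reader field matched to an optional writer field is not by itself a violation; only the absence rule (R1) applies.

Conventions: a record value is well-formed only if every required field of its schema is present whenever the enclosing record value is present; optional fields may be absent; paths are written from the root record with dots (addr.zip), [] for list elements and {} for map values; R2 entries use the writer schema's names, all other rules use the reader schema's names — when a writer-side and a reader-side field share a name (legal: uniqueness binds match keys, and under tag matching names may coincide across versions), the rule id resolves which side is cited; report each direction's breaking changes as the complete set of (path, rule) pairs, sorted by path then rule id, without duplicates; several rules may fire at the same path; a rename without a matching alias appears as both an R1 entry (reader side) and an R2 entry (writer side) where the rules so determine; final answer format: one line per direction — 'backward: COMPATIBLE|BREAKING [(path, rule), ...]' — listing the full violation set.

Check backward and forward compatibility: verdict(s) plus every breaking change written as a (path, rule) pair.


arrows below run writer -> reader for Account
checking backward for Account: reader v2 against writer v1:
  Money -> Money, writer optional: addr aligns to addr
  int64 -> int64, writer required: id aligns to id
  float64 -> float64, writer optional: height aligns to height
  no writer field matches reader balance
  int32 -> int32, writer optional: version aligns to version
  bool -> bool, writer required: active aligns to active
  string -> string, writer required: addr.country aligns to addr.country
  int64 -> int64, writer optional: addr.age aligns to addr.age
  writer addr.primary: unknown to reader
  => backward: COMPATIBLE
checking forward for Account: reader v1 against writer v2:
  Money -> Money, writer optional: addr aligns to addr
  int64 -> int64, writer required: id aligns to id
  float64 -> float64, writer optional: height aligns to height
  int32 -> int32, writer optional: version aligns to version
  bool -> bool, writer required: active aligns to active
  writer balance: unknown to reader
  string -> string, writer required: addr.country aligns to addr.country
  int64 -> int64, writer optional: addr.age aligns to addr.age
  no writer field matches reader addr.primary
  => forward: COMPATIBLE

backward: COMPATIBLE []; forward: COMPATIBLE []


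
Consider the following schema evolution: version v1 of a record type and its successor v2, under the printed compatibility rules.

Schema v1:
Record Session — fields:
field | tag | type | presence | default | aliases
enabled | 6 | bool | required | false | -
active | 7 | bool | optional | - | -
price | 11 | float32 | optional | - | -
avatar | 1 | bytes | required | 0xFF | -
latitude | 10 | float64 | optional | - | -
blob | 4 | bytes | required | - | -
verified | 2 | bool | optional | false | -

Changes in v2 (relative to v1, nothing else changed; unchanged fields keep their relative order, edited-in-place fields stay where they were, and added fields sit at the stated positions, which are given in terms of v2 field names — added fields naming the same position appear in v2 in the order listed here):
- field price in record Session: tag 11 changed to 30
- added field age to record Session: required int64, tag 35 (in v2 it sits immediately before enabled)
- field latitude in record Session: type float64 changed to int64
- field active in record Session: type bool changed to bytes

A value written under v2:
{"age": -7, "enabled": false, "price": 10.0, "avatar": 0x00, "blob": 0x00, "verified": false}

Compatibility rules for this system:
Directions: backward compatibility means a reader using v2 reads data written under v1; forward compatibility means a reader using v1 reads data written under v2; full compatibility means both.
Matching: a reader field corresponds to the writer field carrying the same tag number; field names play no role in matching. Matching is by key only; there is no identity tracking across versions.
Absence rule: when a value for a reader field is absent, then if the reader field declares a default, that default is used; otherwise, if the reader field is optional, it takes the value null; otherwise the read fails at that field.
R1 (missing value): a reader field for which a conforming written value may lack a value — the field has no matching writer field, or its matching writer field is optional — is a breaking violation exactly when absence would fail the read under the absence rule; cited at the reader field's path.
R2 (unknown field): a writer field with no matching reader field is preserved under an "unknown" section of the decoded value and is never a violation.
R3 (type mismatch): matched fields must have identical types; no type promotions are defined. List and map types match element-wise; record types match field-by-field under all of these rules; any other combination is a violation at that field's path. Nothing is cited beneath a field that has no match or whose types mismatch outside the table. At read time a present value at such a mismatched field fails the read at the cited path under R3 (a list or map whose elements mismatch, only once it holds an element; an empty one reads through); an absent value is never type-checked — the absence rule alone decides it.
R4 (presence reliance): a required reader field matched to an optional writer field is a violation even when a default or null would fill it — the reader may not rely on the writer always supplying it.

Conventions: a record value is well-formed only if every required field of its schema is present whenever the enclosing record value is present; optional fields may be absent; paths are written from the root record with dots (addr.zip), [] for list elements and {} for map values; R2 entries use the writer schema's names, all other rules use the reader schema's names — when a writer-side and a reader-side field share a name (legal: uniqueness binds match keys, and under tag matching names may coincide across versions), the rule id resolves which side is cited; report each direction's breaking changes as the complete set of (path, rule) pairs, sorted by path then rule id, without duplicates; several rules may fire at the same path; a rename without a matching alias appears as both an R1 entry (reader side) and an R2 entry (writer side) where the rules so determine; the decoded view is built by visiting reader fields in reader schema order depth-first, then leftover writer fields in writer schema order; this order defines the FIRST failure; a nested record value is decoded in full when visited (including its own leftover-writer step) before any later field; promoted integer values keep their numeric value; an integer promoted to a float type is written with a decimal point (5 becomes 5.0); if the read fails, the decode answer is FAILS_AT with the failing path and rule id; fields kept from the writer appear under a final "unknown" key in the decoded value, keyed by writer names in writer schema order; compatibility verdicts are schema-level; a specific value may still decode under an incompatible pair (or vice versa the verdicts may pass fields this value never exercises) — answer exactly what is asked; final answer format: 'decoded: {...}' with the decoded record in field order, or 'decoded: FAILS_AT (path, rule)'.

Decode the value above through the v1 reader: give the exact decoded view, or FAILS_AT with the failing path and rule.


arrows below run writer -> reader for Session
migrating the Session value to v1:
  enabled := false
  active := null (missing; optional => null)
  price := null (missing; optional => null)
  avatar := 0x00
  latitude := null (missing; optional => null)
  blob := 0x00
  verified := false
  writer age: kept under "unknown"
  writer price: kept under "unknown"
  => decoded: {"enabled": false, "active": null, "price": null, "avatar": 0x00, "latitude": null, "blob": 0x00, "verified": false, "unknown": {"age": -7, "price": 10.0}}
remaining Session differences; none change what is asked:
  field latitude in record Session: type float64 changed to int64 -> changes Session's schema-level verdicts only — the decode of this value is the same
  field active in record Session: type bool changed to bytes -> changes Session's schema-level verdicts only — the decode of this value is the same

decoded: {"enabled": false, "active": null, "price": null, "avatar": 0x00, "latitude": null, "blob": 0x00, "verified": false, "unknown": {"age": -7, "price": 10.0}}


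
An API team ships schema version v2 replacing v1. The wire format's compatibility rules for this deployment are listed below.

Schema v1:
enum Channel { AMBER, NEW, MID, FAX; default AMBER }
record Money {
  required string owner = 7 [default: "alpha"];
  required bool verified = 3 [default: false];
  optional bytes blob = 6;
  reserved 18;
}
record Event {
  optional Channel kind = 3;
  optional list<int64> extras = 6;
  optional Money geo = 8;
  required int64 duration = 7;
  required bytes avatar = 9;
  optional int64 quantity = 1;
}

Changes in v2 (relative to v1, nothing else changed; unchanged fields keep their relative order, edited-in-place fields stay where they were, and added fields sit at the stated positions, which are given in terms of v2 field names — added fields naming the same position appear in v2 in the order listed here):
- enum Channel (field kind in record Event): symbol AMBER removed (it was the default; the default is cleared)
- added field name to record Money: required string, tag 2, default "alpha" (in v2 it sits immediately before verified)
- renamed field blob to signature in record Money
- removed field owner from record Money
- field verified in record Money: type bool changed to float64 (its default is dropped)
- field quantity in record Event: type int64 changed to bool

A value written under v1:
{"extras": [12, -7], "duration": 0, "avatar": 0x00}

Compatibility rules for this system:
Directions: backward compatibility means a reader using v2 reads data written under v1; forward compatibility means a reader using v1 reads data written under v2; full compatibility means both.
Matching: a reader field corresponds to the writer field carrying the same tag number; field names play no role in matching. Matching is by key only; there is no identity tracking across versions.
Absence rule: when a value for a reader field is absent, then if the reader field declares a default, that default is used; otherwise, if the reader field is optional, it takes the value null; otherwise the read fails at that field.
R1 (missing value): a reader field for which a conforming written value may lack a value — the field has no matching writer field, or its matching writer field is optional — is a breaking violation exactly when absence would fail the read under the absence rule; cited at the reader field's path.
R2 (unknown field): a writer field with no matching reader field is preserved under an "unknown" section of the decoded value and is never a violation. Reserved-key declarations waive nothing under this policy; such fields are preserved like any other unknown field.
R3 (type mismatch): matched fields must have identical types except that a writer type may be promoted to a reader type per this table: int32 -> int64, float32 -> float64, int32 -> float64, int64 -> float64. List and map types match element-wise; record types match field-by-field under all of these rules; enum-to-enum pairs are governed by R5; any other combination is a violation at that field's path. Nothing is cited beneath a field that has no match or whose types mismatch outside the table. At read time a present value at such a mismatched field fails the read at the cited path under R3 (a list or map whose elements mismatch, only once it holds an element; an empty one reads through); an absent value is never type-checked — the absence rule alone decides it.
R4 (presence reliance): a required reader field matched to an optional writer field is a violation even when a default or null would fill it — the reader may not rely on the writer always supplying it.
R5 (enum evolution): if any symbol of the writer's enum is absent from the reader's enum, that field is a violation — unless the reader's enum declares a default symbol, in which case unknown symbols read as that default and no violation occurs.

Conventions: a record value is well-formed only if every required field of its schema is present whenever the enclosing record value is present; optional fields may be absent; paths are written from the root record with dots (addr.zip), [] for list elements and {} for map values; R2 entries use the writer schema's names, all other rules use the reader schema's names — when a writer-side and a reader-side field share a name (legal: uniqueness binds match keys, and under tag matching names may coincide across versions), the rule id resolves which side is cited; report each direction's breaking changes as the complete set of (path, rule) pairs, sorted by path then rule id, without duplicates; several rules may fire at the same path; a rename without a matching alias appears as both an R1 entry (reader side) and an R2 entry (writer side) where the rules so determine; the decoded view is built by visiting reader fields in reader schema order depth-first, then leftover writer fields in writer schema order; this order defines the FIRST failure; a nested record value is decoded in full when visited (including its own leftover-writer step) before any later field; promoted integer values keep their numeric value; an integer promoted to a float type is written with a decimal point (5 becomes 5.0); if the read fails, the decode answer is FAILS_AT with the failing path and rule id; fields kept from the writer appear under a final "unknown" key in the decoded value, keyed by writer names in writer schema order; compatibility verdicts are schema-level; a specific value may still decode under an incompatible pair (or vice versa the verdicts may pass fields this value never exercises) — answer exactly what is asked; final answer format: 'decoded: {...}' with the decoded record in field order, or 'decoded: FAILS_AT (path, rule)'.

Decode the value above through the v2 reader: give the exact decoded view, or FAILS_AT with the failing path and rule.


the writer's type comes first in each Event pair
decoding the Event value with the v2 reader:
  kind := null (absent, optional -> null)
  extras := [12, -7]
  geo := null (absent, optional -> null)
  duration := 0
  avatar := 0x00
  quantity := null (absent, optional -> null)
  => decoded: {"kind": null, "extras": [12, -7], "geo": null, "duration": 0, "avatar": 0x00, "quantity": null}
ruling out the remaining Event differences:
  enum Channel (field kind in record Event): symbol AMBER removed (it was the default; the default is cleared) -> affects the rule determinations only; this particular Event value decodes identically
  added field name to record Money: required string, tag 2, default "alpha" (in v2 it sits immediately before verified) -> triggers nothing under the printed rules; the Event answer is the same either way
  renamed field blob to signature in record Money -> triggers nothing under the printed rules; the Event answer is the same either way
  removed field owner from record Money -> triggers nothing under the printed rules; the Event answer is the same either way
  field verified in record Money: type bool changed to float64 (its default is dropped) -> affects the rule determinations only; this particular Event value decodes identically
  field quantity in record Event: type int64 changed to bool -> affects the rule determinations only; this particular Event value decodes identically

decoded: {"kind": null, "extras": [12, -7], "geo": null, "duration": 0, "avatar": 0x00, "quantity": null}
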